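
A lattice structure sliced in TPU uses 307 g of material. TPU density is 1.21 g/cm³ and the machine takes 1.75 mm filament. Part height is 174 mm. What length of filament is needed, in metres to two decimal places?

Extruded volume: 307/1.21 = 253.719 cm³ (253719 mm³).
Cross-section of 1.75 mm filament: π·(1.75/2)² = 2.4053 mm².
L = V/A = 253719/2.4053 = 105483.31 mm → 105.48 m.

105.48 m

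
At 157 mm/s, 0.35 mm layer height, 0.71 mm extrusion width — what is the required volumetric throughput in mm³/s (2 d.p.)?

39.01

Bead cross-section = 0.35 × 0.71, so 0.2485 mm².
Volumetric flow = 157 × 0.2485 = 39.01 mm³/s.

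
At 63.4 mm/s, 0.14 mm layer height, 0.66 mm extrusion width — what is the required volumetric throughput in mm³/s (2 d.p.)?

5.86

Extrusion cross-section: 0.14 × 0.66 → 0.0924 mm².
Volumetric flow = 63.4 × 0.0924 = 5.86 mm³/s.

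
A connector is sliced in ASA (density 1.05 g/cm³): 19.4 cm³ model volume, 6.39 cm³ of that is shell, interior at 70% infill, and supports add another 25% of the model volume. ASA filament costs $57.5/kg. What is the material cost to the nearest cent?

$1.23

Volume inside the shell = 19.4 − 6.39, so 13.01 cm³.
Deposited infill = 0.70 × 13.01 = 9.107 cm³.
Support: 0.25 × 19.4 → 4.85 cm³.
Total printed volume = 6.39 + 9.107 + 4.85 = 20.347 cm³.
Mass: 20.347 × 1.05 → 21.36435 g.
Cost = 21.36435 g / 1000 × $57.5/kg = $1.23.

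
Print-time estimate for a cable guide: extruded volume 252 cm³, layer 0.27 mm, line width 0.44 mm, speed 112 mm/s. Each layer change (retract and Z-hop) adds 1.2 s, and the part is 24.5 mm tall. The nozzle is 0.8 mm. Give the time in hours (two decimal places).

Bead cross-section = 0.27 × 0.44 = 0.1188 mm².
Path length: 252000 mm³ / 0.1188 mm² → 2121212.1 mm.
Extrusion time: 2121212.1 / 112 → 18939.4 s.
Layer count = ceil(24.5 / 0.27) = 91.
Layer-change overhead = 91 × 1.2 = 109.2 s.
Total = 18939.4 + 109.2 = 19048.6 s = 5.29 hours.

5.29 hours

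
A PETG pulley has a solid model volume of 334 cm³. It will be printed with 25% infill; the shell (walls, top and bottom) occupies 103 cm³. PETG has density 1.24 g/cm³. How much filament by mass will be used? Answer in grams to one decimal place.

Interior volume = 334 − 103 = 231 cm³.
Deposited infill: 0.25 × 231 → 57.75 cm³.
Total extruded = 103 + 57.75 = 160.75 cm³.
Mass = 160.75 × 1.24, so 199.33 g.

199.3 g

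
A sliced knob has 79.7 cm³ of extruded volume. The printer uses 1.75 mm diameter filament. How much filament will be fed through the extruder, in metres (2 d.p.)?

33.14 m

A = π r² = π × 0.875² = 2.4053 mm².
Length = 79.7 cm³ / 2.4053 mm² = 79700 / 2.4053 = 33135.16 mm = 33.14 m.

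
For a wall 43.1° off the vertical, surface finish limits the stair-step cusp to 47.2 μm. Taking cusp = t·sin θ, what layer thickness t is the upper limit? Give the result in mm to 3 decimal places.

0.069 mm

t = h_c / sin θ = 0.0472 / 0.6833 = 0.069 mm.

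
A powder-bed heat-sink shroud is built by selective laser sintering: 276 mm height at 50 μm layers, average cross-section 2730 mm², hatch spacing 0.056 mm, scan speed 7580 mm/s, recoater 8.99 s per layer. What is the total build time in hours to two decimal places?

23.65 hours

Layers = ⌈276/0.05⌉ = 5520.
Scan path per layer = 2730 / 0.056 = 48750 mm.
Laser time per layer = 48750 / 7580, so 6.4314 s.
Layer cycle = 6.4314 + 8.99 = 15.4214 s.
Build time = 5520 × 15.4214 = 85126.128 s = 23.65 hours.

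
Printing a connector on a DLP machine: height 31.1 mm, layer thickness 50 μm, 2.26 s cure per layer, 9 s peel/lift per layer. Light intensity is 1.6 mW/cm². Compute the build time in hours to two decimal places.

Layer count = ceil(31.1 / 0.05) = 622.
Each layer takes: 2.26 + 9 → 11.26 s.
Total = 622 × 11.26 = 7003.72 s = 1.95 hours.

1.95 hours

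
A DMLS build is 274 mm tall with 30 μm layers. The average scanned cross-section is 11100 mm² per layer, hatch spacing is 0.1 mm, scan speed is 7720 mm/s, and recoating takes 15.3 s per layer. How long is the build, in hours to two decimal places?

Layer count = ceil(274 / 0.03) = 9134.
Scan path per layer = 11100 / 0.1 = 111000 mm.
Per-layer scan time = 111000 / 7720 = 14.3782 s.
Time per layer = 14.3782 + 15.3 = 29.6782 s.
9134 layers × 29.6782 s/layer = 271080.6788 s, i.e. 75.30 hours.

75.30 hours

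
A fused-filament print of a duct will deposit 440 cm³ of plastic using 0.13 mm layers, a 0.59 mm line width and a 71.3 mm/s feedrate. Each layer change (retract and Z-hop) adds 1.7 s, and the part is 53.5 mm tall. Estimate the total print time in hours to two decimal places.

22.54 hours

Extrusion cross-section = 0.13 × 0.59 = 0.0767 mm².
Toolpath length = 440 cm³ / 0.0767 mm² = 440000 / 0.0767 = 5736636.2 mm.
Print-move time = 5736636.2 / 71.3, so 80457.7 s.
Layer count = ceil(53.5 / 0.13) = 412.
Non-print overhead: 412 × 1.7 → 700.4 s.
Altogether 80457.7 + 700.4 = 81158.1 s, i.e. 22.54 hours.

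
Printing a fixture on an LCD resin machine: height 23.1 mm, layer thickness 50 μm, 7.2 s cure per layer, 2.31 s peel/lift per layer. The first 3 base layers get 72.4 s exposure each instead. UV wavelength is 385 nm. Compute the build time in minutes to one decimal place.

Layer count = ceil(23.1 / 0.05) = 462.
Base layers = 3 × (72.4 + 2.31), so 224.13 s.
Regular layers = 459 × (7.2 + 2.31), so 4365.09 s.
Total = 224.13 + 4365.09 = 4589.22 s = 76.5 minutes.

76.5 minutes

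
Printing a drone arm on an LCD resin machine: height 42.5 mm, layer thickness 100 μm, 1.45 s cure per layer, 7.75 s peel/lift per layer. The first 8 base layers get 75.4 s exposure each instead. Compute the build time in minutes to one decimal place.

Layer count = ceil(42.5 / 0.1) = 425.
Bottom layers = 8 × (75.4 + 7.75), so 665.2 s.
Regular layers = 417 × (1.45 + 7.75), so 3836.4 s.
Total = 665.2 + 3836.4 = 4501.6 s = 75.0 minutes.

75.0 minutes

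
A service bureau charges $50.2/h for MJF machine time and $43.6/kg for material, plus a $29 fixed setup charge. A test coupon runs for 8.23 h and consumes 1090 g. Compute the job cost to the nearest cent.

Time charge = 50.2 × 8.23, so $413.146.
Material cost = 43.6 × 1090/1000, so $47.524.
Total = 413.146 + 47.524 + 29 = $489.67.

$489.67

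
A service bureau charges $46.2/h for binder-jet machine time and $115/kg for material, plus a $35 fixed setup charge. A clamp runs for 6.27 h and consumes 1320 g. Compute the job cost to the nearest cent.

$476.47

Machine-time cost: 46.2 × 6.27 → $289.674.
Material cost: 115 × 1320/1000 → $151.80.
Total = 289.674 + 151.80 + 35 = 476.474 ≈ $476.47.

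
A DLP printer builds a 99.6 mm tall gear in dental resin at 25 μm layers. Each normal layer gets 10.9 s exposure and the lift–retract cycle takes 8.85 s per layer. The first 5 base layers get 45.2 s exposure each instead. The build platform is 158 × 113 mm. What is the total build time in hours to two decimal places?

Number of layers: 99.6 / 0.025 → 3984 (rounded up).
Base layers = 5 × (45.2 + 8.85), so 270.25 s.
Regular layers = 3979 × (10.9 + 8.85), so 78585.25 s.
Sum: 270.25 + 78585.25 = 78855.5 s → 21.90 hours.

21.90 hours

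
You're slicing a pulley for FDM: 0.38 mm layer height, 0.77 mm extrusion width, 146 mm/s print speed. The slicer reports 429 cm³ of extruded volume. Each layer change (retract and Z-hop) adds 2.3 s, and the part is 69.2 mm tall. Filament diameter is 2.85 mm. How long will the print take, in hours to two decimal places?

Bead cross-section: 0.38 × 0.77 → 0.2926 mm².
Total extruded path = 429000/0.2926 = 1466165.4 mm.
Print-move time: 1466165.4 / 146 → 10042.2 s.
Number of layers: 69.2 / 0.38 → 183 (rounded up).
Layer-change overhead = 183 × 2.3 = 420.9 s.
Total = 10042.2 + 420.9 = 10463.1 s = 2.91 hours.

2.91 hours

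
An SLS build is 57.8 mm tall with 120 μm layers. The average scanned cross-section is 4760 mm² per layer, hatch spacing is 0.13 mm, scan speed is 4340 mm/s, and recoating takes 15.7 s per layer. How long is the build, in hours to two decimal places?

3.23 hours

Layer count = ceil(57.8 / 0.12) = 482.
Hatch length per layer = 4760 / 0.13 = 36615.4 mm.
Scan time per layer = 36615.4 / 4340, so 8.4367 s.
Per-layer time = 8.4367 + 15.7, so 24.1367 s.
Build time = 482 × 24.1367 = 11633.8894 s = 3.23 hours.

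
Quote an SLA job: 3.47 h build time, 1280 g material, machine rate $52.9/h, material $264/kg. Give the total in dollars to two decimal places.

$521.48

Time charge = 52.9 × 3.47, so $183.563.
Material cost: 264 × 1280/1000 → $337.92.
Total = 183.563 + 337.92 = 521.483 ≈ $521.48.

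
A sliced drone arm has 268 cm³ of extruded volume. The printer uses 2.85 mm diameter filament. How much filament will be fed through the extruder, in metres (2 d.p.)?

Cross-section of 2.85 mm filament: π·(2.85/2)² = 6.3794 mm².
L = 268000 mm³ / 6.3794 mm² = 42010.22 mm, i.e. 42.01 m.

42.01 m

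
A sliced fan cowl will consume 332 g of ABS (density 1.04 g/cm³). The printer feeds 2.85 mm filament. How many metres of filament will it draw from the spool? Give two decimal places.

50.04 m

Volume = 332 g / 1.04 g·cm⁻³ = 319.2308 cm³ = 319230.8 mm³.
Cross-section of 2.85 mm filament: π·(2.85/2)² = 6.3794 mm².
Length = 319230.8 / 6.3794 = 50040.88 mm = 50.04 m.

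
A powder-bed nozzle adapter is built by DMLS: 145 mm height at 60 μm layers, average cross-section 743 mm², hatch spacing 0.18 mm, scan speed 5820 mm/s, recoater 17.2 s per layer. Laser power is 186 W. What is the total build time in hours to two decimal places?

Layer count = ceil(145 / 0.06) = 2417.
Per-layer scan distance: 743 / 0.18 → 4127.8 mm.
Per-layer scan time = 4127.8 / 5820, so 0.7092 s.
Time per layer = 0.7092 + 17.2, so 17.9092 s.
Build time = 2417 × 17.9092 = 43286.5364 s = 12.02 hours.

12.02 hours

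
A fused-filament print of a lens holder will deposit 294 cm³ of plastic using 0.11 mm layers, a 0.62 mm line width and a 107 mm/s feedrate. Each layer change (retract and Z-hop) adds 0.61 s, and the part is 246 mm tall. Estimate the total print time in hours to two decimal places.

11.57 hours

Line area: 0.11 × 0.62 → 0.0682 mm².
Path length: 294000 mm³ / 0.0682 mm² → 4310850.4 mm.
Print-move time: 4310850.4 / 107 → 40288.3 s.
Number of layers: 246 / 0.11 → 2237 (rounded up).
Non-print overhead: 2237 × 0.61 → 1364.57 s.
Altogether 40288.3 + 1364.57 = 41652.87 s, i.e. 11.57 hours.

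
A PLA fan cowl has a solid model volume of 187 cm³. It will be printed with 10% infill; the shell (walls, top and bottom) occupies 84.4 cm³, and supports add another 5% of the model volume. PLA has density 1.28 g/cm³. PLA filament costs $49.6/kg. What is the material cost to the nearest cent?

$6.60

Infill region = 187 − 84.4 = 102.6 cm³.
Deposited infill = 0.10 × 102.6 = 10.26 cm³.
Support = 0.05 × 187 = 9.35 cm³.
Total printed volume = 84.4 + 10.26 + 9.35, so 104.01 cm³.
Mass = 104.01 × 1.28, so 133.1328 g.
At $49.6/kg: 133.1328/1000 × 49.6 = $6.60.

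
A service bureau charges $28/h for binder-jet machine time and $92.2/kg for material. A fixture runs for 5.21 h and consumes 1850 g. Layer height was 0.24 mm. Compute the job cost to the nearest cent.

$316.45

Machine cost = 28 × 5.21 = $145.88.
Material cost = 92.2 × 1850/1000 = $170.57.
Job cost: 145.88 + 170.57 = $316.45.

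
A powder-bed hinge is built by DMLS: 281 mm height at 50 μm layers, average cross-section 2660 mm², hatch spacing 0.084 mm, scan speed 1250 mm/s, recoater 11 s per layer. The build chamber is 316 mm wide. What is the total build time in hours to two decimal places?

56.72 hours

Layers = ⌈281/0.05⌉ = 5620.
Scan path per layer = 2660 / 0.084, so 31666.7 mm.
Per-layer scan time = 31666.7 / 1250, so 25.3334 s.
Per-layer time = 25.3334 + 11, so 36.3334 s.
Total: 5620 × 36.3334 s = 204193.708 s → 56.72 hours.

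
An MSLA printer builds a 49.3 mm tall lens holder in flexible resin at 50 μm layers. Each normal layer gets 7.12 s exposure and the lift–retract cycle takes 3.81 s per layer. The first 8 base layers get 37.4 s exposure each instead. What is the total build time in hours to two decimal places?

3.06 hours

Layers = ⌈49.3/0.05⌉ = 986.
Burn-in layers = 8 × (37.4 + 3.81), so 329.68 s.
Remaining layers: 978 × (7.12 + 3.81) → 10689.54 s.
Total = 329.68 + 10689.54 = 11019.22 s = 3.06 hours.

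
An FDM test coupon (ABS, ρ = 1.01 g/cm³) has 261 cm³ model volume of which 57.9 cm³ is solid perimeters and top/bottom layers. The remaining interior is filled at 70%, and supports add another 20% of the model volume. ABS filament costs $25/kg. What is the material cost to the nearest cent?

$6.37

Volume inside the shell: 261 − 57.9 → 203.1 cm³.
Infill deposited = 0.70 × 203.1, so 142.17 cm³.
Support = 0.20 × 261 = 52.2 cm³.
Total printed volume = 57.9 + 142.17 + 52.2 = 252.27 cm³.
Mass: 252.27 × 1.01 → 254.7927 g.
Cost = 254.7927 g / 1000 × $25/kg = $6.37.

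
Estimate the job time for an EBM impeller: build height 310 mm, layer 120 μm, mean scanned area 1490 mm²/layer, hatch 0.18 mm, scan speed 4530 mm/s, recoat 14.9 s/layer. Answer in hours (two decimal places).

Number of layers: 310 / 0.12 → 2584 (rounded up).
Hatch length per layer = 1490 / 0.18 = 8277.8 mm.
Scan time per layer = 8277.8 / 4530 = 1.8273 s.
Layer cycle: 1.8273 + 14.9 → 16.7273 s.
2584 layers × 16.7273 s/layer = 43223.3432 s, i.e. 12.01 hours.

12.01 hours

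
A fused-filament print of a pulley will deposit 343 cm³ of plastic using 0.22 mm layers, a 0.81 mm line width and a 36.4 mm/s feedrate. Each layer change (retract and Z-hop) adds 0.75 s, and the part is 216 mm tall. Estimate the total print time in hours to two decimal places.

Bead cross-section = 0.22 × 0.81, so 0.1782 mm².
Path length: 343000 mm³ / 0.1782 mm² → 1924803.6 mm.
Print-move time = 1924803.6 / 36.4, so 52879.2 s.
Layers = ⌈216/0.22⌉ = 982.
Z-hop total = 982 × 0.75, so 736.5 s.
Altogether 52879.2 + 736.5 = 53615.7 s, i.e. 14.89 hours.

14.89 hours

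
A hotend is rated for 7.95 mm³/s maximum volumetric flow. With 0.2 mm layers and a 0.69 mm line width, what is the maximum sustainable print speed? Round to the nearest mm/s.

58 mm/s

A = 0.2 × 0.69, so 0.138 mm².
v_max = Q/A = 7.95/0.138 = 57.61 mm/s → 58 mm/s.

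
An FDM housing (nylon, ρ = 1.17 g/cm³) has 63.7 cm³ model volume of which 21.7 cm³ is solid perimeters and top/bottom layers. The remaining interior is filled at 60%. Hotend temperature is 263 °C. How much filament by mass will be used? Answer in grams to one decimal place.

Volume inside the shell: 63.7 − 21.7 → 42 cm³.
Infill deposited = 0.60 × 42 = 25.2 cm³.
Total extruded: 21.7 + 25.2 → 46.9 cm³.
Mass = 46.9 × 1.17, so 54.873 g.

54.9 g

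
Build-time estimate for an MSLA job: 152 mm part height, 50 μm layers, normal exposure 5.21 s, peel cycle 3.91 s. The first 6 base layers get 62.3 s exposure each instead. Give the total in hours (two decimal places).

Layers = ⌈152/0.05⌉ = 3040.
Burn-in layers: 6 × (62.3 + 3.91) → 397.26 s.
Remaining layers = 3034 × (5.21 + 3.91) = 27670.08 s.
Sum: 397.26 + 27670.08 = 28067.34 s → 7.80 hours.

7.80 hours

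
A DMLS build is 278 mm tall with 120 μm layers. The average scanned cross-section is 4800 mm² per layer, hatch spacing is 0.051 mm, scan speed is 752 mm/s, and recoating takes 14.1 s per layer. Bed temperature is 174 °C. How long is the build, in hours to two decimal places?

89.63 hours

Layer count = ceil(278 / 0.12) = 2317.
Hatch length per layer = 4800 / 0.051 = 94117.6 mm.
Laser time per layer = 94117.6 / 752, so 125.1564 s.
Time per layer = 125.1564 + 14.1, so 139.2564 s.
Build time = 2317 × 139.2564 = 322657.0788 s = 89.63 hours.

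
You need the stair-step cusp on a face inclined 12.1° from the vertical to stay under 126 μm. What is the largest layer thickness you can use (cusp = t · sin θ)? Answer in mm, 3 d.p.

Layer height = cusp / sin(12.1°) = 0.126 / 0.2096 = 0.601 mm.

0.601 mm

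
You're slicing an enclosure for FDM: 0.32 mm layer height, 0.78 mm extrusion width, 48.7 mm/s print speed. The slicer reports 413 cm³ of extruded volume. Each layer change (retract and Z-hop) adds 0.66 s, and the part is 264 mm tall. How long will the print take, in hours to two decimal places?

Bead cross-section = 0.32 × 0.78 = 0.2496 mm².
Total extruded path = 413000/0.2496 = 1654647.4 mm.
Time extruding = 1654647.4 / 48.7 = 33976.3 s.
Layer count = ceil(264 / 0.32) = 825.
Layer-change overhead = 825 × 0.66 = 544.5 s.
Total = 33976.3 + 544.5 = 34520.8 s = 9.59 hours.

9.59 hours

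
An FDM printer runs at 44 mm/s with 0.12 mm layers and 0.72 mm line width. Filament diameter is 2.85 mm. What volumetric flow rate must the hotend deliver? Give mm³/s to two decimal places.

A = 0.12 × 0.72 = 0.0864 mm².
Volumetric flow = 44 × 0.0864 = 3.80 mm³/s.

3.80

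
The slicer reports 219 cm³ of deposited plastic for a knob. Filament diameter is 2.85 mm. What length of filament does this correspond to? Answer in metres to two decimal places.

Cross-section of 2.85 mm filament: π·(2.85/2)² = 6.3794 mm².
Length = 219 cm³ / 6.3794 mm² = 219000 / 6.3794 = 34329.25 mm = 34.33 m.

34.33 m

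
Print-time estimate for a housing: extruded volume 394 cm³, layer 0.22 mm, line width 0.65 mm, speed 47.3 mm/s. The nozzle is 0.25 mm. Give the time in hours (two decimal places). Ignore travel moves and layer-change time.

16.18 hours

Bead cross-section: 0.22 × 0.65 → 0.143 mm².
Toolpath length = 394 cm³ / 0.143 mm² = 394000 / 0.143 = 2755244.8 mm.
Extrusion time = 2755244.8 / 47.3 = 58250.4 s.
In the requested units: 58250.4 s = 16.18 hours.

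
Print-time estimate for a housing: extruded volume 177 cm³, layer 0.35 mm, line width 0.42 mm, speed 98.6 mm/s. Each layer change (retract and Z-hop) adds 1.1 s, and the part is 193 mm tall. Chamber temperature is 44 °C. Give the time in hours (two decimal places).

Extrusion cross-section: 0.35 × 0.42 → 0.147 mm².
Path length: 177000 mm³ / 0.147 mm² → 1204081.6 mm.
Time extruding = 1204081.6 / 98.6, so 12211.8 s.
Layer count = ceil(193 / 0.35) = 552.
Z-hop total = 552 × 1.1 = 607.2 s.
Altogether 12211.8 + 607.2 = 12819 s, i.e. 3.56 hours.

3.56 hours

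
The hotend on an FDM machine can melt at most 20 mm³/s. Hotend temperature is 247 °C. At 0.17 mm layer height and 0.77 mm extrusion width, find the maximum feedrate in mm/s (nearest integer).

Extrusion cross-section = 0.17 × 0.77 = 0.1309 mm².
Max speed = 20 / 0.1309 = 152.79 ≈ 153 mm/s.

153 mm/s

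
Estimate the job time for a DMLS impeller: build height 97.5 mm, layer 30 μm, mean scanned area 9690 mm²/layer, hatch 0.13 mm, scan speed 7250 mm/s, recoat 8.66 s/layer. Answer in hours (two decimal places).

Layer count = ceil(97.5 / 0.03) = 3250.
Scan path per layer = 9690 / 0.13 = 74538.5 mm.
Laser time per layer = 74538.5 / 7250 = 10.2812 s.
Time per layer: 10.2812 + 8.66 → 18.9412 s.
Build time = 3250 × 18.9412 = 61558.9 s = 17.10 hours.

17.10 hours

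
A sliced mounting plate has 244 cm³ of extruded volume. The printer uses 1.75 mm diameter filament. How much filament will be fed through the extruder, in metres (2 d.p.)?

101.44 m

A = π r² = π × 0.875² = 2.4053 mm².
Length = 244 cm³ / 2.4053 mm² = 244000 / 2.4053 = 101442.65 mm = 101.44 m.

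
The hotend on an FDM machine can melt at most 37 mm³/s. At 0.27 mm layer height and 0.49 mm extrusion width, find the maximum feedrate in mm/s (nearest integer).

280 mm/s

A: 0.27 × 0.49 → 0.1323 mm².
v_max = Q/A = 37/0.1323 = 279.67 mm/s → 280 mm/s.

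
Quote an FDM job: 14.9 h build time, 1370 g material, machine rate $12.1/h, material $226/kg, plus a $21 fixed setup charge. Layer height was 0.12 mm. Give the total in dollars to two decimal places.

$510.91

Machine cost = 12.1 × 14.9, so $180.29.
Feedstock cost: 226 × 1370/1000 → $309.62.
Total = 180.29 + 309.62 + 21 = $510.91.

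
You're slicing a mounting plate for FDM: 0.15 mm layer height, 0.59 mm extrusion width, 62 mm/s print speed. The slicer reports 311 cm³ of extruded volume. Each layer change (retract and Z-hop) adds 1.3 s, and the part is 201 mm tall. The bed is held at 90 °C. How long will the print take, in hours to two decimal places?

Line area = 0.15 × 0.59 = 0.0885 mm².
Path length: 311000 mm³ / 0.0885 mm² → 3514124.3 mm.
Print-move time = 3514124.3 / 62 = 56679.4 s.
Number of layers: 201 / 0.15 → 1340 (rounded up).
Layer-change overhead = 1340 × 1.3, so 1742 s.
Altogether 56679.4 + 1742 = 58421.4 s, i.e. 16.23 hours.

16.23 hours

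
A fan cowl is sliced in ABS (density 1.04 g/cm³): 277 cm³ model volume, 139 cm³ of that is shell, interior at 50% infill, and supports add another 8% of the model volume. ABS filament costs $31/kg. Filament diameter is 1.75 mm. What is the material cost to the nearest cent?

$7.42

Infill region = 277 − 139, so 138 cm³.
Infill deposited = 0.50 × 138 = 69 cm³.
Support = 0.08 × 277 = 22.16 cm³.
Total extruded = 139 + 69 + 22.16, so 230.16 cm³.
Mass = 230.16 × 1.04, so 239.3664 g.
Cost = 239.3664 g / 1000 × $31/kg = $7.42.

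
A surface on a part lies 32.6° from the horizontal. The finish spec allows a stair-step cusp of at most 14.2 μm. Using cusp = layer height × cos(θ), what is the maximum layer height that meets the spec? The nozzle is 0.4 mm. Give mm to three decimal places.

0.017 mm

t = h_c / cos θ = 0.0142 / 0.8425 = 0.017 mm.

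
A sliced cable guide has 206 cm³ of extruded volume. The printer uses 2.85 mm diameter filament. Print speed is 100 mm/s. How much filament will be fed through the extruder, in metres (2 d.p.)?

32.29 m

Filament cross-section = π × (2.85/2)² = 6.3794 mm².
Length = 206 cm³ / 6.3794 mm² = 206000 / 6.3794 = 32291.44 mm = 32.29 m.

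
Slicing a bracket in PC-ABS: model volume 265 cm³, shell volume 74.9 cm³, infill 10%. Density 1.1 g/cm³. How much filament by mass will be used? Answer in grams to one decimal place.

Interior volume: 265 − 74.9 → 190.1 cm³.
Infill volume = 0.10 × 190.1, so 19.01 cm³.
Total extruded = 74.9 + 19.01 = 93.91 cm³.
Mass = 93.91 × 1.1, so 103.301 g.

103.3 g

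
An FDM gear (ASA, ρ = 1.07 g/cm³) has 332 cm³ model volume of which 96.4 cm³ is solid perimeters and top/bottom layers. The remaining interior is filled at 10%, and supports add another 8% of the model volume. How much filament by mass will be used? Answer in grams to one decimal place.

Volume inside the shell = 332 − 96.4, so 235.6 cm³.
Deposited infill = 0.10 × 235.6, so 23.56 cm³.
Support = 0.08 × 332 = 26.56 cm³.
Deposited volume = 96.4 + 23.56 + 26.56 = 146.52 cm³.
Mass = 146.52 × 1.07 = 156.7764 g.

156.8 g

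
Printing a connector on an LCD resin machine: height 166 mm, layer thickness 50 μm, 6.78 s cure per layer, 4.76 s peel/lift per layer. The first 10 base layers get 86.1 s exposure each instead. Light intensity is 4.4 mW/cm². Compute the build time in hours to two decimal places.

10.86 hours

Number of layers: 166 / 0.05 → 3320 (rounded up).
Base layers = 10 × (86.1 + 4.76) = 908.6 s.
Remaining layers: 3310 × (6.78 + 4.76) → 38197.4 s.
Total = 908.6 + 38197.4 = 39106 s = 10.86 hours.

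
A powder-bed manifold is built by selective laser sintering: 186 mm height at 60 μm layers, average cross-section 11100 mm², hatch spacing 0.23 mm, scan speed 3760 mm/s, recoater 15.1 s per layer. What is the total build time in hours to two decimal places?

24.06 hours

Layer count = ceil(186 / 0.06) = 3100.
Hatch length per layer = 11100 / 0.23 = 48260.9 mm.
Laser time per layer: 48260.9 / 3760 → 12.8353 s.
Per-layer time = 12.8353 + 15.1, so 27.9353 s.
Total: 3100 × 27.9353 s = 86599.43 s → 24.06 hours.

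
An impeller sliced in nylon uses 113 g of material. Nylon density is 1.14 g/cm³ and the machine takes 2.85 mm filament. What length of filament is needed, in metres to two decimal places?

15.54 m

Volume = 113 g / 1.14 g·cm⁻³ = 99.1228 cm³ = 99122.8 mm³.
A = π r² = π × 1.425² = 6.3794 mm².
L = V/A = 99122.8/6.3794 = 15537.95 mm → 15.54 m.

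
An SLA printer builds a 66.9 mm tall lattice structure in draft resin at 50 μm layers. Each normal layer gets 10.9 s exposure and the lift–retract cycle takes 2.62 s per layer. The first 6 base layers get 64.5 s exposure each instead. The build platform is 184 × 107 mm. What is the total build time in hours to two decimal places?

5.11 hours

Number of layers: 66.9 / 0.05 → 1338 (rounded up).
Bottom layers: 6 × (64.5 + 2.62) → 402.72 s.
Remaining layers = 1332 × (10.9 + 2.62), so 18008.64 s.
Total = 402.72 + 18008.64 = 18411.36 s = 5.11 hours.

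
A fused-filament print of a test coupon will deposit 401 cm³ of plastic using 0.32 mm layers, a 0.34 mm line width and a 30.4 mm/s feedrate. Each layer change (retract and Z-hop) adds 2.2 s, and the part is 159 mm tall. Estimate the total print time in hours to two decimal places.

Bead cross-section = 0.32 × 0.34 = 0.1088 mm².
Toolpath length = 401 cm³ / 0.1088 mm² = 401000 / 0.1088 = 3685661.8 mm.
Time extruding = 3685661.8 / 30.4 = 121238.9 s.
Layers = ⌈159/0.32⌉ = 497.
Non-print overhead = 497 × 2.2, so 1093.4 s.
Altogether 121238.9 + 1093.4 = 122332.3 s, i.e. 33.98 hours.

33.98 hours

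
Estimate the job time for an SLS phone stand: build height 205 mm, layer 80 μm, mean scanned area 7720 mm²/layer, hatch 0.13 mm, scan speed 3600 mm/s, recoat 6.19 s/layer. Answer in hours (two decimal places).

16.15 hours

Number of layers: 205 / 0.08 → 2563 (rounded up).
Hatch length per layer = 7720 / 0.13, so 59384.6 mm.
Scan time per layer: 59384.6 / 3600 → 16.4957 s.
Per-layer time = 16.4957 + 6.19 = 22.6857 s.
Build time = 2563 × 22.6857 = 58143.4491 s = 16.15 hours.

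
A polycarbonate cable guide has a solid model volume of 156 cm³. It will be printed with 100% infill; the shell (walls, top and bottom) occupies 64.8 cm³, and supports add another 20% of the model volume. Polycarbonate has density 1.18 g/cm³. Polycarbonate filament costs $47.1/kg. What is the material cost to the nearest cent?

$10.40

Volume inside the shell = 156 − 64.8 = 91.2 cm³.
Infill volume = 1.00 × 91.2, so 91.2 cm³.
Support = 0.20 × 156, so 31.2 cm³.
Deposited volume = 64.8 + 91.2 + 31.2, so 187.2 cm³.
Mass = 187.2 × 1.18 = 220.896 g.
Cost = 220.896 g / 1000 × $47.1/kg = $10.40.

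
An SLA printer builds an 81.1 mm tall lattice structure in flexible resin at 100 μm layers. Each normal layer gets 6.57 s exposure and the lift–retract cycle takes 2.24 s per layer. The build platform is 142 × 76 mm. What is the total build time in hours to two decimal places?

1.98 hours

Number of layers: 81.1 / 0.1 → 811 (rounded up).
Each layer takes: 6.57 + 2.24 → 8.81 s.
Build time: 811 × 8.81 s = 7144.91 s, i.e. 1.98 hours.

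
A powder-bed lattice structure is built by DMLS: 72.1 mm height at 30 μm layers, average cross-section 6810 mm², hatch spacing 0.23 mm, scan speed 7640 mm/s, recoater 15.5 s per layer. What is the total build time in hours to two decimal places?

12.94 hours

Layers = ⌈72.1/0.03⌉ = 2404.
Scan path per layer = 6810 / 0.23 = 29608.7 mm.
Per-layer scan time = 29608.7 / 7640, so 3.8755 s.
Layer cycle: 3.8755 + 15.5 → 19.3755 s.
2404 layers × 19.3755 s/layer = 46578.702 s, i.e. 12.94 hours.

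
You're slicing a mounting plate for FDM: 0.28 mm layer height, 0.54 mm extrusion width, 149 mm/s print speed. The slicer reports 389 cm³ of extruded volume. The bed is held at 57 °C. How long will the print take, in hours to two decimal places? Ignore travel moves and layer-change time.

Line area = 0.28 × 0.54 = 0.1512 mm².
Path length: 389000 mm³ / 0.1512 mm² → 2572751.3 mm.
Print-move time = 2572751.3 / 149, so 17266.8 s.
That's 17266.8 s → 4.80 hours.

4.80 hours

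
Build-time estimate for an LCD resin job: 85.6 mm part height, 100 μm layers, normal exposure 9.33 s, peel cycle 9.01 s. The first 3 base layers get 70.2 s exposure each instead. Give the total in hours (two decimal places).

Layer count = ceil(85.6 / 0.1) = 856.
Burn-in layers = 3 × (70.2 + 9.01), so 237.63 s.
Remaining layers: 853 × (9.33 + 9.01) → 15644.02 s.
Sum: 237.63 + 15644.02 = 15881.65 s → 4.41 hours.

4.41 hours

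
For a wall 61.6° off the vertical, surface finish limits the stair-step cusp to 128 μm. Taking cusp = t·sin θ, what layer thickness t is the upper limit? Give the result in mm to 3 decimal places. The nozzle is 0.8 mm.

sin(61.6°) = 0.8796; t_max = 0.128/0.8796 = 0.146 mm.

0.146 mm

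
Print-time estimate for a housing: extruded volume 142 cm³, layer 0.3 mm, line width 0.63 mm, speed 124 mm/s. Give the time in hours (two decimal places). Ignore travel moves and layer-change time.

1.68 hours

Bead cross-section = 0.3 × 0.63, so 0.189 mm².
Path length: 142000 mm³ / 0.189 mm² → 751322.8 mm.
Time extruding = 751322.8 / 124 = 6059.1 s.
6059.1 s = 1.68 hours.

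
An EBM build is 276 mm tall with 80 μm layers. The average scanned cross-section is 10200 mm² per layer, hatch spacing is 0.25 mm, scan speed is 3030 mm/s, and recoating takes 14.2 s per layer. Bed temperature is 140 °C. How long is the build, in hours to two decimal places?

26.51 hours

Layer count = ceil(276 / 0.08) = 3450.
Per-layer scan distance: 10200 / 0.25 → 40800 mm.
Scan time per layer: 40800 / 3030 → 13.4653 s.
Time per layer: 13.4653 + 14.2 → 27.6653 s.
Total: 3450 × 27.6653 s = 95445.285 s → 26.51 hours.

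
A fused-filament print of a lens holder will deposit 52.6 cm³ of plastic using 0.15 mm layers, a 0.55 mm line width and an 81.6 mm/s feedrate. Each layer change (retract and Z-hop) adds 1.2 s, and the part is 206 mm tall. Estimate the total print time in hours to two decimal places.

Line area = 0.15 × 0.55, so 0.0825 mm².
Toolpath length = 52.6 cm³ / 0.0825 mm² = 52600 / 0.0825 = 637575.8 mm.
Print-move time: 637575.8 / 81.6 → 7813.4 s.
Layers = ⌈206/0.15⌉ = 1374.
Non-print overhead: 1374 × 1.2 → 1648.8 s.
Total = 7813.4 + 1648.8 = 9462.2 s = 2.63 hours.

2.63 hours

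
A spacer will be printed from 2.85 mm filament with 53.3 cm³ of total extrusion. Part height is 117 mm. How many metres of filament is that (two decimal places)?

Filament cross-section = π × (2.85/2)² = 6.3794 mm².
Length = 53.3 cm³ / 6.3794 mm² = 53300 / 6.3794 = 8355.02 mm = 8.36 m.

8.36 m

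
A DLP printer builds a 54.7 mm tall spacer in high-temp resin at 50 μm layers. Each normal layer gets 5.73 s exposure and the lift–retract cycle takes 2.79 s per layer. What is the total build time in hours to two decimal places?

Layers = ⌈54.7/0.05⌉ = 1094.
Each layer takes = 5.73 + 2.79, so 8.52 s.
Total = 1094 × 8.52 = 9320.88 s = 2.59 hours.

2.59 hours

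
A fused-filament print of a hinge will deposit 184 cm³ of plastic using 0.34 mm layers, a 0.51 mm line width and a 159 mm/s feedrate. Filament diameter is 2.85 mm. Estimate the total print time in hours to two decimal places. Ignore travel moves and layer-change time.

Line area: 0.34 × 0.51 → 0.1734 mm².
Total extruded path = 184000/0.1734 = 1061130.3 mm.
Extrusion time = 1061130.3 / 159 = 6673.8 s.
In the requested units: 6673.8 s = 1.85 hours.

1.85 hours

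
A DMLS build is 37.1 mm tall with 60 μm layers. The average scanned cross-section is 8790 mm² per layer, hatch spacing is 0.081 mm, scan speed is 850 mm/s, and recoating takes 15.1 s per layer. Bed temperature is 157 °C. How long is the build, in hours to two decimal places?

24.55 hours

Layers = ⌈37.1/0.06⌉ = 619.
Scan path per layer = 8790 / 0.081 = 108518.5 mm.
Per-layer scan time = 108518.5 / 850 = 127.6688 s.
Layer cycle = 127.6688 + 15.1, so 142.7688 s.
619 layers × 142.7688 s/layer = 88373.8872 s, i.e. 24.55 hours.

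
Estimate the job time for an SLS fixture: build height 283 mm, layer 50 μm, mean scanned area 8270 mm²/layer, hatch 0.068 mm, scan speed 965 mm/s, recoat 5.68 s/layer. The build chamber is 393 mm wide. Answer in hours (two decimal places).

Number of layers: 283 / 0.05 → 5660 (rounded up).
Per-layer scan distance = 8270 / 0.068 = 121617.6 mm.
Scan time per layer: 121617.6 / 965 → 126.0286 s.
Layer cycle: 126.0286 + 5.68 → 131.7086 s.
Build time = 5660 × 131.7086 = 745470.676 s = 207.08 hours.

207.08 hours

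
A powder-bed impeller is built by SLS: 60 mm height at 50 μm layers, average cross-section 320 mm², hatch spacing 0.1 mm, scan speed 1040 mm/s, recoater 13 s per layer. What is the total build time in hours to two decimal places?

Number of layers: 60 / 0.05 → 1200 (rounded up).
Per-layer scan distance: 320 / 0.1 → 3200 mm.
Per-layer scan time = 3200 / 1040, so 3.0769 s.
Time per layer = 3.0769 + 13 = 16.0769 s.
1200 layers × 16.0769 s/layer = 19292.28 s, i.e. 5.36 hours.

5.36 hours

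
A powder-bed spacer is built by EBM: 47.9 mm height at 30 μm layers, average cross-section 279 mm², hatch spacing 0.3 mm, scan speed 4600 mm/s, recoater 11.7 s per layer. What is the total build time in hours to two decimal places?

5.28 hours

Number of layers: 47.9 / 0.03 → 1597 (rounded up).
Scan path per layer = 279 / 0.3 = 930 mm.
Beam time per layer: 930 / 4600 → 0.2022 s.
Per-layer time = 0.2022 + 11.7, so 11.9022 s.
Total: 1597 × 11.9022 s = 19007.8134 s → 5.28 hours.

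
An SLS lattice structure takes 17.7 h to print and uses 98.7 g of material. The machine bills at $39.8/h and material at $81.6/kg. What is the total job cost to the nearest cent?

$712.51

Time charge: 39.8 × 17.7 → $704.46.
Material cost = 81.6 × 98.7/1000, so $8.05392.
Job cost: 704.46 + 8.05392 = 712.51392 ≈ $712.51.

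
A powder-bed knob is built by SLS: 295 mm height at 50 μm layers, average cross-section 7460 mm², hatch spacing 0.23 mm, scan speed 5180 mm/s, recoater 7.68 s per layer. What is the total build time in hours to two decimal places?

22.85 hours

Layer count = ceil(295 / 0.05) = 5900.
Scan path per layer = 7460 / 0.23, so 32434.8 mm.
Per-layer scan time = 32434.8 / 5180 = 6.2615 s.
Layer cycle = 6.2615 + 7.68, so 13.9415 s.
Build time = 5900 × 13.9415 = 82254.85 s = 22.85 hours.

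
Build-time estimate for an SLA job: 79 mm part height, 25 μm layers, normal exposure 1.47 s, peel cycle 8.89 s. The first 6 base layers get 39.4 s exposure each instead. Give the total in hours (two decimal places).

9.16 hours

Layers = ⌈79/0.025⌉ = 3160.
Burn-in layers = 6 × (39.4 + 8.89), so 289.74 s.
Remaining layers: 3154 × (1.47 + 8.89) → 32675.44 s.
Total = 289.74 + 32675.44 = 32965.18 s = 9.16 hours.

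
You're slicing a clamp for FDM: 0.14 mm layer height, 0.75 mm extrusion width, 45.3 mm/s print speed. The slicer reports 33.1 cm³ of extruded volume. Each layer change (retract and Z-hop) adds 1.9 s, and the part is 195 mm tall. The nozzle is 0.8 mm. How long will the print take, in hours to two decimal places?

Line area: 0.14 × 0.75 → 0.105 mm².
Total extruded path = 33100/0.105 = 315238.1 mm.
Time extruding = 315238.1 / 45.3 = 6958.9 s.
Layer count = ceil(195 / 0.14) = 1393.
Z-hop total = 1393 × 1.9, so 2646.7 s.
Total = 6958.9 + 2646.7 = 9605.6 s = 2.67 hours.

2.67 hours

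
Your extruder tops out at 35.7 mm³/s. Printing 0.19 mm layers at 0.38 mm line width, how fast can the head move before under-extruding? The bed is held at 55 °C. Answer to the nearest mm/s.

494 mm/s

Bead cross-section = 0.19 × 0.38, so 0.0722 mm².
Max speed = 35.7 / 0.0722 = 494.46 ≈ 494 mm/s.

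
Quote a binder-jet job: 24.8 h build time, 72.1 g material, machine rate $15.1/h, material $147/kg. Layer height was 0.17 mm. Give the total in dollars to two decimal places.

Machine cost = 15.1 × 24.8 = $374.48.
Feedstock cost = 147 × 72.1/1000, so $10.5987.
Job cost: 374.48 + 10.5987 = 385.0787 ≈ $385.08.

$385.08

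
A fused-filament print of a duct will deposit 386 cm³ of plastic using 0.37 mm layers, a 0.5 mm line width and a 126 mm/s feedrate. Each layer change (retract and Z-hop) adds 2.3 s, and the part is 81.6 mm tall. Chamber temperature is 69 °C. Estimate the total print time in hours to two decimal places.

4.74 hours

Line area = 0.37 × 0.5, so 0.185 mm².
Path length: 386000 mm³ / 0.185 mm² → 2086486.5 mm.
Print-move time = 2086486.5 / 126 = 16559.4 s.
Number of layers: 81.6 / 0.37 → 221 (rounded up).
Z-hop total: 221 × 2.3 → 508.3 s.
Total = 16559.4 + 508.3 = 17067.7 s = 4.74 hours.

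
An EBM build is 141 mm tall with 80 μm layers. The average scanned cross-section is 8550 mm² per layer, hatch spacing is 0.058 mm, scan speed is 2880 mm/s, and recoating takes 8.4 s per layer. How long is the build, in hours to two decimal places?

29.18 hours

Layer count = ceil(141 / 0.08) = 1763.
Per-layer scan distance = 8550 / 0.058 = 147413.8 mm.
Per-layer scan time: 147413.8 / 2880 → 51.1853 s.
Layer cycle: 51.1853 + 8.4 → 59.5853 s.
1763 layers × 59.5853 s/layer = 105048.8839 s, i.e. 29.18 hours.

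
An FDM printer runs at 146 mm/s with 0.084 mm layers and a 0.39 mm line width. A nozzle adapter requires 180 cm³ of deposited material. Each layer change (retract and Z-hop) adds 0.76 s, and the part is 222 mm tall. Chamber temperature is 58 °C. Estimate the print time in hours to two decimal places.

Bead cross-section = 0.084 × 0.39 = 0.03276 mm².
Total extruded path = 180000/0.03276 = 5494505.5 mm.
Time extruding: 5494505.5 / 146 → 37633.6 s.
Number of layers: 222 / 0.084 → 2643 (rounded up).
Z-hop total = 2643 × 0.76 = 2008.68 s.
Altogether 37633.6 + 2008.68 = 39642.28 s, i.e. 11.01 hours.

11.01 hours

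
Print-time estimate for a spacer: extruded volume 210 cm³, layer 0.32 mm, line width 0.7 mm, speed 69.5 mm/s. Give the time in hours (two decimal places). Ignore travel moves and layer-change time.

3.75 hours

Line area = 0.32 × 0.7 = 0.224 mm².
Path length: 210000 mm³ / 0.224 mm² → 937500 mm.
Print-move time: 937500 / 69.5 → 13489.2 s.
That's 13489.2 s → 3.75 hours.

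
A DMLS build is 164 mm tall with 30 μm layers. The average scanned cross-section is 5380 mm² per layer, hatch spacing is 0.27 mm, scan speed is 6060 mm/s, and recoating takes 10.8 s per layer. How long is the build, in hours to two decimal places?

21.39 hours

Number of layers: 164 / 0.03 → 5467 (rounded up).
Scan path per layer = 5380 / 0.27, so 19925.9 mm.
Laser time per layer = 19925.9 / 6060 = 3.2881 s.
Per-layer time = 3.2881 + 10.8 = 14.0881 s.
Build time = 5467 × 14.0881 = 77019.6427 s = 21.39 hours.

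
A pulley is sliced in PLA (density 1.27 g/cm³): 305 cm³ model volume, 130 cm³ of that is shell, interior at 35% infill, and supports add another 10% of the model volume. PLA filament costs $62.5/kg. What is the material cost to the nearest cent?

Interior volume = 305 − 130 = 175 cm³.
Deposited infill = 0.35 × 175, so 61.25 cm³.
Support = 0.10 × 305, so 30.5 cm³.
Total extruded = 130 + 61.25 + 30.5 = 221.75 cm³.
Mass = 221.75 × 1.27 = 281.6225 g.
At $62.5/kg: 281.6225/1000 × 62.5 = $17.60.

$17.60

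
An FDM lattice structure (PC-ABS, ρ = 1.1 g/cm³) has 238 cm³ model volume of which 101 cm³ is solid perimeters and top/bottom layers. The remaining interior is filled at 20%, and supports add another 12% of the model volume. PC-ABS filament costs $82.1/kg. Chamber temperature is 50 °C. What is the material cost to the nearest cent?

$14.18

Infill region: 238 − 101 → 137 cm³.
Infill volume = 0.20 × 137, so 27.4 cm³.
Support = 0.12 × 238 = 28.56 cm³.
Total extruded = 101 + 27.4 + 28.56 = 156.96 cm³.
Mass: 156.96 × 1.1 → 172.656 g.
At $82.1/kg: 172.656/1000 × 82.1 = $14.18.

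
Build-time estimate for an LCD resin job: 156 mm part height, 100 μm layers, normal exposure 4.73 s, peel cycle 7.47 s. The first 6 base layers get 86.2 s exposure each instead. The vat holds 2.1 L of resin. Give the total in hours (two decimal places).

5.42 hours

Layer count = ceil(156 / 0.1) = 1560.
Bottom layers: 6 × (86.2 + 7.47) → 562.02 s.
Regular layers = 1554 × (4.73 + 7.47) = 18958.8 s.
Total = 562.02 + 18958.8 = 19520.82 s = 5.42 hours.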